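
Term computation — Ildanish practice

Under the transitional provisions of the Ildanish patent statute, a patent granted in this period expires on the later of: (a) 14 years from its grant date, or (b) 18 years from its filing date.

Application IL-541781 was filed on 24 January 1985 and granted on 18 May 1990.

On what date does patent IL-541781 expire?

May 18, 2004

(a) grant + 14 years → 18 May 2004.
(b) filing + 18 years → 24 January 2003.
Later of the two: 18 May 2004.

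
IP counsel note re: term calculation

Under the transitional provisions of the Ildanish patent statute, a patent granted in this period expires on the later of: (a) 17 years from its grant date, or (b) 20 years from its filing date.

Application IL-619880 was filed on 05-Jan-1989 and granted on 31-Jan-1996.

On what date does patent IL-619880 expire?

2013-01-31

(a) grant + 17 years → 31 January 2013.
(b) filing + 20 years → 5 January 2009.
Later of the two: 31 January 2013.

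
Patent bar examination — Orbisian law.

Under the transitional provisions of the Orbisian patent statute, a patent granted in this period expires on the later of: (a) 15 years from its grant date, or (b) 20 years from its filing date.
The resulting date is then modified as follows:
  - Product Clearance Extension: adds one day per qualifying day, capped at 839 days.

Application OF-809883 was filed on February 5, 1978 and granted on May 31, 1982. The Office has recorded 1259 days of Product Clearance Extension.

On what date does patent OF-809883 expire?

(a) grant + 15 years → 31 May 1997.
(b) filing + 20 years → 5 February 1998.
Later of the two: 5 February 1998.
Product Clearance Extension: 1259 days claimed exceeds the 839-day cap, so +839 days → 24 May 2000.

2000-05-24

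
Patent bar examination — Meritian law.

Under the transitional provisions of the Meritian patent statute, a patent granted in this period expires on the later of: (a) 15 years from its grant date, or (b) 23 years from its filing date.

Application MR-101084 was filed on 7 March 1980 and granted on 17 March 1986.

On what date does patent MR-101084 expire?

2003-03-07

(a) grant + 15 years → 17 March 2001.
(b) filing + 23 years → 7 March 2003.
Later of the two: 7 March 2003.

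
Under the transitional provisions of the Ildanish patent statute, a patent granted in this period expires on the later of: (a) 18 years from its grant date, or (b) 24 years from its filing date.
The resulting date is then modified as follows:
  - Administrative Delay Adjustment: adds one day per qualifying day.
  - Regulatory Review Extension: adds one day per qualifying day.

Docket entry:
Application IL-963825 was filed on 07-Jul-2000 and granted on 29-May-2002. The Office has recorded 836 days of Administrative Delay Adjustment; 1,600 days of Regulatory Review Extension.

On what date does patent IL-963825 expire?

(a) grant + 18 years → 29 May 2020.
(b) filing + 24 years → 7 July 2024.
Later of the two: 7 July 2024.
Administrative Delay Adjustment: +836 days → 21 October 2026.
Regulatory Review Extension: +1600 days → 9 March 2031.

2031-03-09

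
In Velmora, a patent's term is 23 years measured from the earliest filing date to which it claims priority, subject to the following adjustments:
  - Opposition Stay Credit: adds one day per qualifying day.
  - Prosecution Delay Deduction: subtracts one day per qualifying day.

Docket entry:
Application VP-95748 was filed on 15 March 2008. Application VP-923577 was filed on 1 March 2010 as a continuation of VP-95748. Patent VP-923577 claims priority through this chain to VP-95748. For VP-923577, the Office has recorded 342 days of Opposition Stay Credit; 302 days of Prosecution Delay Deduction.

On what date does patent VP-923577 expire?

Earliest priority filing: 15 March 2008.
Base term: 15 March 2008 + 23 years → 15 March 2031.
Opposition Stay Credit: +342 days → 20 February 2032.
Prosecution Delay Deduction: −302 days → 24 April 2031.

April 24, 2031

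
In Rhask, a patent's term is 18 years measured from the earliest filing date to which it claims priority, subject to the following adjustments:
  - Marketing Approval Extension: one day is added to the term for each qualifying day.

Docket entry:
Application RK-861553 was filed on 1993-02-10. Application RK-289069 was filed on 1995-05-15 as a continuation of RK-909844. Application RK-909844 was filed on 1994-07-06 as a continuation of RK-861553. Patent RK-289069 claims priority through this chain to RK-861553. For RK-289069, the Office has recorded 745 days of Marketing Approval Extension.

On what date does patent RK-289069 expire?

2013-02-24

Earliest priority filing: 10 February 1993.
Base term: 10 February 1993 + 18 years → 10 February 2011.
Marketing Approval Extension: +745 days → 24 February 2013.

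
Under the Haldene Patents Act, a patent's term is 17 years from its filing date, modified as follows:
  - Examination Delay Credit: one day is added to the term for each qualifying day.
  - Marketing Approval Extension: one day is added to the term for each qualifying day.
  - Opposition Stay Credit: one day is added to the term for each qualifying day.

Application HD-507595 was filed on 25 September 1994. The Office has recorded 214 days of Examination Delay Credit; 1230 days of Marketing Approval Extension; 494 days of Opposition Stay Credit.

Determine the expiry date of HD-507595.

Base term: filing date + 17 years → 25 September 2011.
Examination Delay Credit: +214 days → 26 April 2012.
Marketing Approval Extension: +1230 days → 8 September 2015.
Opposition Stay Credit: +494 days → 14 January 2017.

2017-01-14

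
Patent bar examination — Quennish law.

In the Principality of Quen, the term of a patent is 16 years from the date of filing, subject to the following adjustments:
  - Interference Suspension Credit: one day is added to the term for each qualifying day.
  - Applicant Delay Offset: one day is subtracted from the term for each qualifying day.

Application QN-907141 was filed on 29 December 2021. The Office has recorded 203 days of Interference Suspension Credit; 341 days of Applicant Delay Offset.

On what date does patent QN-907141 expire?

Base term: filing date + 16 years → 29 December 2037.
Interference Suspension Credit: +203 days → 20 July 2038.
Applicant Delay Offset: −341 days → 13 August 2037.

August 13, 2037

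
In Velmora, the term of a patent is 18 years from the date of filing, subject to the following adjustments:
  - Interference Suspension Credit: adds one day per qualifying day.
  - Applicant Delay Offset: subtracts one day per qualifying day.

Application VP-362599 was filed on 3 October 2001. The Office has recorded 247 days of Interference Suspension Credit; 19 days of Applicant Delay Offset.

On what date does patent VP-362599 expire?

May 18, 2020

Base term: filing date + 18 years → 3 October 2019.
Interference Suspension Credit: +247 days → 6 June 2020.
Applicant Delay Offset: −19 days → 18 May 2020.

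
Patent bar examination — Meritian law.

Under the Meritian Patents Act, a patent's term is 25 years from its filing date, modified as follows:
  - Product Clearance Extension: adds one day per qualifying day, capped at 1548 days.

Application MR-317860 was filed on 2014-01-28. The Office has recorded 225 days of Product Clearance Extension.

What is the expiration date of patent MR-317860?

2039-09-10

Base term: filing date + 25 years → 28 January 2039.
Product Clearance Extension: 225 days (within the 1548-day cap) → +225 days → 10 September 2039.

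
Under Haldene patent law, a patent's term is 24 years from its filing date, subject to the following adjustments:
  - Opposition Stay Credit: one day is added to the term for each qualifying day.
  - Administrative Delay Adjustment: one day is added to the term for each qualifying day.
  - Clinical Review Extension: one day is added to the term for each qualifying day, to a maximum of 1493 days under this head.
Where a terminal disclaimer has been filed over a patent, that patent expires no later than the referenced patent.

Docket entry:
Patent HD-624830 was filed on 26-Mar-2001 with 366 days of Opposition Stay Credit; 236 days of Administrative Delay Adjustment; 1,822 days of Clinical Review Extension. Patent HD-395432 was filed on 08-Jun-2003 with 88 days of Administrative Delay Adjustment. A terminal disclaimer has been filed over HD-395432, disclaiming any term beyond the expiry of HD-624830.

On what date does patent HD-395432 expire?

2027-09-04

Natural term of HD-395432:
  Base: filing + 24 years → 8 June 2027.
  Administrative Delay Adjustment: +88 days → 4 September 2027.
Expiry of referenced patent HD-624830:
  Base: filing + 24 years → 26 March 2025.
  Opposition Stay Credit: +366 days → 27 March 2026.
  Administrative Delay Adjustment: +236 days → 18 November 2026.
  Clinical Review Extension: 1822 days claimed exceeds the 1493-day cap, so +1493 days → 20 December 2030.
Terminal disclaimer: HD-395432 expires on the earlier of 4 September 2027 and 20 December 2030.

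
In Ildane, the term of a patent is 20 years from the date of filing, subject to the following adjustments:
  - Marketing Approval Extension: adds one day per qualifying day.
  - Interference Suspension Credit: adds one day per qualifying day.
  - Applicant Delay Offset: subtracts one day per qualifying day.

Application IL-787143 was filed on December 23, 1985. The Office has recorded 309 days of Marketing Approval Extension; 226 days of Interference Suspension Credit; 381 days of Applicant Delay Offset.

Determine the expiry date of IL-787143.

May 26, 2006

Base term: filing date + 20 years → 23 December 2005.
Marketing Approval Extension: +309 days → 28 October 2006.
Interference Suspension Credit: +226 days → 11 June 2007.
Applicant Delay Offset: −381 days → 26 May 2006.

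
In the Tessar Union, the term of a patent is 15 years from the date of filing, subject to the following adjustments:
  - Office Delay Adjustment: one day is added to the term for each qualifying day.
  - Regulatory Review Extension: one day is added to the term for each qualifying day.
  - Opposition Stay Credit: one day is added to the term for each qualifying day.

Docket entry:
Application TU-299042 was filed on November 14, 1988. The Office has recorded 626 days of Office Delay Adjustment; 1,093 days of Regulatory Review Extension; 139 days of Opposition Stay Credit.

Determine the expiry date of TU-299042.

Base term: filing date + 15 years → 14 November 2003.
Office Delay Adjustment: +626 days → 1 August 2005.
Regulatory Review Extension: +1093 days → 29 July 2008.
Opposition Stay Credit: +139 days → 15 December 2008.

December 15, 2008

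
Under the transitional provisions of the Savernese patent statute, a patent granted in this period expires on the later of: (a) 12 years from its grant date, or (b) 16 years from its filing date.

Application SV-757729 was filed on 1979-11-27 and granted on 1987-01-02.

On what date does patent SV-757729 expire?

1999-01-02

(a) grant + 12 years → 2 January 1999.
(b) filing + 16 years → 27 November 1995.
Later of the two: 2 January 1999.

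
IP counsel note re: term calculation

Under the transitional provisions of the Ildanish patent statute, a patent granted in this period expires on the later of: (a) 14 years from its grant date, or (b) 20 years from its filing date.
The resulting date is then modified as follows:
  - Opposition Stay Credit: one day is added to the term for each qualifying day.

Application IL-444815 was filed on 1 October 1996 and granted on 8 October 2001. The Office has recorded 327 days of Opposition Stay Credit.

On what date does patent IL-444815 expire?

August 24, 2017

(a) grant + 14 years → 8 October 2015.
(b) filing + 20 years → 1 October 2016.
Later of the two: 1 October 2016.
Opposition Stay Credit: +327 days → 24 August 2017.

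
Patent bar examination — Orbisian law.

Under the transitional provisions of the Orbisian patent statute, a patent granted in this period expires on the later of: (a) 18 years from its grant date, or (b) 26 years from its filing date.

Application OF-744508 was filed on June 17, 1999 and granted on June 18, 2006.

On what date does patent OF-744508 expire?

(a) grant + 18 years → 18 June 2024.
(b) filing + 26 years → 17 June 2025.
Later of the two: 17 June 2025.

2025-06-17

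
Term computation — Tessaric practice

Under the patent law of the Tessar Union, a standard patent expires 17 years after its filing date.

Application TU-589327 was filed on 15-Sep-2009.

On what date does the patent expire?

September 15, 2026

Filing date + 17 years → 15 September 2026.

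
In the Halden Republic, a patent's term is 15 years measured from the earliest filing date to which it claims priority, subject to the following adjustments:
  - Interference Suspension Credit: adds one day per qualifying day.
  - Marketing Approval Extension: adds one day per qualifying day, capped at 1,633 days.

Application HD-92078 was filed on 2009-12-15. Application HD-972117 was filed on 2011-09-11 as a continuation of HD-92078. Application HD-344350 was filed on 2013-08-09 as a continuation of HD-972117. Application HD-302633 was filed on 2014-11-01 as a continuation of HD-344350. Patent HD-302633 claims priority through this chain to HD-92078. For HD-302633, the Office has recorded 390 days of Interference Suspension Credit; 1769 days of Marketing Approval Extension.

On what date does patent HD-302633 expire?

Earliest priority filing: 15 December 2009.
Base term: 15 December 2009 + 15 years → 15 December 2024.
Interference Suspension Credit: +390 days → 9 January 2026.
Marketing Approval Extension: 1769 days claimed exceeds the 1633-day cap, so +1633 days → 30 June 2030.

June 30, 2030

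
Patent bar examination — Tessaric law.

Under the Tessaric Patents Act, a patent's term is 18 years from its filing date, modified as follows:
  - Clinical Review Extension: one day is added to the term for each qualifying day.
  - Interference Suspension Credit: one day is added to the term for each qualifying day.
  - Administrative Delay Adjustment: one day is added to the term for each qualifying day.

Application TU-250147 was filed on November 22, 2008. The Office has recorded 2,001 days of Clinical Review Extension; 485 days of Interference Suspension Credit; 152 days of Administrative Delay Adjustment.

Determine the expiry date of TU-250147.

February 11, 2034

Base term: filing date + 18 years → 22 November 2026.
Clinical Review Extension: +2001 days → 15 May 2032.
Interference Suspension Credit: +485 days → 12 September 2033.
Administrative Delay Adjustment: +152 days → 11 February 2034.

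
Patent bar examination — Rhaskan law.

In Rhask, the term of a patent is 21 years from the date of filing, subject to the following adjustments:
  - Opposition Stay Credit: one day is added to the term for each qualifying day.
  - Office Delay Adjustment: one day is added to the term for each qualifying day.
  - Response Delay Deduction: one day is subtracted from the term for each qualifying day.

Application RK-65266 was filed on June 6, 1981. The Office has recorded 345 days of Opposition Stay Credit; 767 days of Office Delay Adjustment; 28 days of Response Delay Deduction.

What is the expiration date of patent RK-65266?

2005-05-25

Base term: filing date + 21 years → 6 June 2002.
Opposition Stay Credit: +345 days → 17 May 2003.
Office Delay Adjustment: +767 days → 22 June 2005.
Response Delay Deduction: −28 days → 25 May 2005.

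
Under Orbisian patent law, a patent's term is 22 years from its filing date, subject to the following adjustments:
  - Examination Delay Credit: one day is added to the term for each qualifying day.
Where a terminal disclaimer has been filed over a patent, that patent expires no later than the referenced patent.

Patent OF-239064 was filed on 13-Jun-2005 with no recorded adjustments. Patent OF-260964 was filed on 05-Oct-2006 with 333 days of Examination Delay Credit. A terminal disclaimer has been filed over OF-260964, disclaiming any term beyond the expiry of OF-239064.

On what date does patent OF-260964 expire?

June 13, 2027

Natural term of OF-260964:
  Base: filing + 22 years → 5 October 2028.
  Examination Delay Credit: +333 days → 3 September 2029.
Expiry of referenced patent OF-239064:
  Base: filing + 22 years → 13 June 2027.
Terminal disclaimer: OF-260964 expires on the earlier of 3 September 2029 and 13 June 2027.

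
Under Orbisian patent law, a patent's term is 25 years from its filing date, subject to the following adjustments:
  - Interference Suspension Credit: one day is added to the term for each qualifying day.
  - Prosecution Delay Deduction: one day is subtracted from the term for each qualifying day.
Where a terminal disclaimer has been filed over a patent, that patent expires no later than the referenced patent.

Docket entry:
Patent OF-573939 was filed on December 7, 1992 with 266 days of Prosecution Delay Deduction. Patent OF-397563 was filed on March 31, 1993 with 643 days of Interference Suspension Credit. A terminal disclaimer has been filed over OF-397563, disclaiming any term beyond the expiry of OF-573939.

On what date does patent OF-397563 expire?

Natural term of OF-397563:
  Base: filing + 25 years → 31 March 2018.
  Interference Suspension Credit: +643 days → 3 January 2020.
Expiry of referenced patent OF-573939:
  Base: filing + 25 years → 7 December 2017.
  Prosecution Delay Deduction: −266 days → 16 March 2017.
Terminal disclaimer: OF-397563 expires on the earlier of 3 January 2020 and 16 March 2017.

March 16, 2017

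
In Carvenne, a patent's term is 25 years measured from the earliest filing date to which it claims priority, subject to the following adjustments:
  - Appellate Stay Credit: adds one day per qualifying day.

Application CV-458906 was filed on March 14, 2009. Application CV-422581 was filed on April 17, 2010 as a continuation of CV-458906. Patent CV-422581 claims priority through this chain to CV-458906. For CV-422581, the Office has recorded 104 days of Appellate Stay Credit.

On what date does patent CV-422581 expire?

June 26, 2034

Earliest priority filing: 14 March 2009.
Base term: 14 March 2009 + 25 years → 14 March 2034.
Appellate Stay Credit: +104 days → 26 June 2034.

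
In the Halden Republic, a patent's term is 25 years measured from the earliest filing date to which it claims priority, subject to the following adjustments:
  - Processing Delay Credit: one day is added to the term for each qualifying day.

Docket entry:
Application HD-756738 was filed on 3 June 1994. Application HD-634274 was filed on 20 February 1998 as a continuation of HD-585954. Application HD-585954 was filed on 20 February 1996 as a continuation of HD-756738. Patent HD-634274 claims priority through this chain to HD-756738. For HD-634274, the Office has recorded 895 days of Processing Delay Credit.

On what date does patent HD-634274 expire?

November 14, 2021

Earliest priority filing: 3 June 1994.
Base term: 3 June 1994 + 25 years → 3 June 2019.
Processing Delay Credit: +895 days → 14 November 2021.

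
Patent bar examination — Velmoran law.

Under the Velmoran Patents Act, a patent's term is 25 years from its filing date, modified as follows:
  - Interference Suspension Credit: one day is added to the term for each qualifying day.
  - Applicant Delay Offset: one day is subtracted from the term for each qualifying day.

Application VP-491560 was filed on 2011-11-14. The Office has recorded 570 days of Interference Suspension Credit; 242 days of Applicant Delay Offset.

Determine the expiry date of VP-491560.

2037-10-08

Base term: filing date + 25 years → 14 November 2036.
Interference Suspension Credit: +570 days → 7 June 2038.
Applicant Delay Offset: −242 days → 8 October 2037.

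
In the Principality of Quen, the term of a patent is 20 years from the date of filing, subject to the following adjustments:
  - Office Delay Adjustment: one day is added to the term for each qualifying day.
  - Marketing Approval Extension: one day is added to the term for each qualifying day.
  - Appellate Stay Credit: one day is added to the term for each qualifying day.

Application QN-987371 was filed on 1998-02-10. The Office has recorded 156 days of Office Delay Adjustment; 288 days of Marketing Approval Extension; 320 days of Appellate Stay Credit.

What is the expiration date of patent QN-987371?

2020-03-15

Base term: filing date + 20 years → 10 February 2018.
Office Delay Adjustment: +156 days → 16 July 2018.
Marketing Approval Extension: +288 days → 30 April 2019.
Appellate Stay Credit: +320 days → 15 March 2020.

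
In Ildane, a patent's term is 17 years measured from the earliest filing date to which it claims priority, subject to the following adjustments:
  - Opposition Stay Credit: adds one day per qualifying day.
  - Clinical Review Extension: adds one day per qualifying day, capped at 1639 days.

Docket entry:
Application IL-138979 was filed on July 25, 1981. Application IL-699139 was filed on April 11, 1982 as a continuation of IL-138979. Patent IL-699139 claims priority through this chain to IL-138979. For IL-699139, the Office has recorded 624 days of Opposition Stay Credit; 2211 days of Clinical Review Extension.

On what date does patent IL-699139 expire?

October 4, 2004

Earliest priority filing: 25 July 1981.
Base term: 25 July 1981 + 17 years → 25 July 1998.
Opposition Stay Credit: +624 days → 9 April 2000.
Clinical Review Extension: 2211 days claimed exceeds the 1639-day cap, so +1639 days → 4 October 2004.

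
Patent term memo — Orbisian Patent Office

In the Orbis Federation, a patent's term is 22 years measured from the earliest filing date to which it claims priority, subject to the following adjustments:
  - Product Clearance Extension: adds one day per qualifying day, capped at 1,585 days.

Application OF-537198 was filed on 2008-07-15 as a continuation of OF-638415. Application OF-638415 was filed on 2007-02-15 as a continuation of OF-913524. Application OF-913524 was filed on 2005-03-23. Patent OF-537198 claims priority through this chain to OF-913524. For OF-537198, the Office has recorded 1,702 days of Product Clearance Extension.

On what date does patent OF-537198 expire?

Earliest priority filing: 23 March 2005.
Base term: 23 March 2005 + 22 years → 23 March 2027.
Product Clearance Extension: 1702 days claimed exceeds the 1585-day cap, so +1585 days → 25 July 2031.

July 25, 2031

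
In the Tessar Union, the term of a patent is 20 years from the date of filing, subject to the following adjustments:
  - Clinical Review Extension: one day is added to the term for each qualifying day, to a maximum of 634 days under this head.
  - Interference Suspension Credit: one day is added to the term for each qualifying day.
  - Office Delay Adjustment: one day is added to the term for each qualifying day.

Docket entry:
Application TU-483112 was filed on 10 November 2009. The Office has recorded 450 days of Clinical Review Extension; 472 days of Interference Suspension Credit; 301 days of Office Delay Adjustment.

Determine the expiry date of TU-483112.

March 17, 2033

Base term: filing date + 20 years → 10 November 2029.
Clinical Review Extension: 450 days (within the 634-day cap) → +450 days → 3 February 2031.
Interference Suspension Credit: +472 days → 20 May 2032.
Office Delay Adjustment: +301 days → 17 March 2033.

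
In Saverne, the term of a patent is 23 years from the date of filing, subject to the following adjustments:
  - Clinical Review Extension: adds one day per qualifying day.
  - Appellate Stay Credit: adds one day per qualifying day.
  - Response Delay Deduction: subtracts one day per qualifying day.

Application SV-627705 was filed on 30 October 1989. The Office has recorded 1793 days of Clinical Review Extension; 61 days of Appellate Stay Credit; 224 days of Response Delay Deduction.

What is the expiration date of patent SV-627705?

Base term: filing date + 23 years → 30 October 2012.
Clinical Review Extension: +1793 days → 27 September 2017.
Appellate Stay Credit: +61 days → 27 November 2017.
Response Delay Deduction: −224 days → 17 April 2017.

April 17, 2017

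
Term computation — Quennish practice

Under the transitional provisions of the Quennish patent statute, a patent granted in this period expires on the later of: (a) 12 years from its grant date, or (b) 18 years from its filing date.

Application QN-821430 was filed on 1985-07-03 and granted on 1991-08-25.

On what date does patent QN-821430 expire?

August 25, 2003

(a) grant + 12 years → 25 August 2003.
(b) filing + 18 years → 3 July 2003.
Later of the two: 25 August 2003.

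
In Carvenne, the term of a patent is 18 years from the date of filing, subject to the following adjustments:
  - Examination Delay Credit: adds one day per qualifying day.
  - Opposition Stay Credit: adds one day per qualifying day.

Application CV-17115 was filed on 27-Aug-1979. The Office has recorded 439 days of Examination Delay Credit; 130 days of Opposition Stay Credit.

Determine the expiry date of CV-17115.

Base term: filing date + 18 years → 27 August 1997.
Examination Delay Credit: +439 days → 9 November 1998.
Opposition Stay Credit: +130 days → 19 March 1999.

March 19, 1999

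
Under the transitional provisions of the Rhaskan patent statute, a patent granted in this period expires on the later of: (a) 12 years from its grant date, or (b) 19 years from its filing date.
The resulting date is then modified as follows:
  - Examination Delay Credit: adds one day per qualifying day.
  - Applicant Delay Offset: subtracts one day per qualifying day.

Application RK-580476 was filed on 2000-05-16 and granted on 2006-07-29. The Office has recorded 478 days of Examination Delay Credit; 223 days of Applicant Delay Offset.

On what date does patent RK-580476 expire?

(a) grant + 12 years → 29 July 2018.
(b) filing + 19 years → 16 May 2019.
Later of the two: 16 May 2019.
Examination Delay Credit: +478 days → 5 September 2020.
Applicant Delay Offset: −223 days → 26 January 2020.

January 26, 2020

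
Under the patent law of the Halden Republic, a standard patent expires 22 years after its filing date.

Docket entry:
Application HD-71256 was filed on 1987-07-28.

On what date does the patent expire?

July 28, 2009

Filing date + 22 years → 28 July 2009.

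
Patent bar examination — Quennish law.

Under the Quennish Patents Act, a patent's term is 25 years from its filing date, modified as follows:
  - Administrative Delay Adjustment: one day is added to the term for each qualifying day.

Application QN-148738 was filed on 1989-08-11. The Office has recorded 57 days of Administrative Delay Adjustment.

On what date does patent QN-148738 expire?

2014-10-07

Base term: filing date + 25 years → 11 August 2014.
Administrative Delay Adjustment: +57 days → 7 October 2014.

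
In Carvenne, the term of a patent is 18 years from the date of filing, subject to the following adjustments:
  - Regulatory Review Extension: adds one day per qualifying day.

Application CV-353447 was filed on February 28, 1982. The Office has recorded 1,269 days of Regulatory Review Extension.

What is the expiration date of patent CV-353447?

2003-08-20

Base term: filing date + 18 years → 28 February 2000.
Regulatory Review Extension: +1269 days → 20 August 2003.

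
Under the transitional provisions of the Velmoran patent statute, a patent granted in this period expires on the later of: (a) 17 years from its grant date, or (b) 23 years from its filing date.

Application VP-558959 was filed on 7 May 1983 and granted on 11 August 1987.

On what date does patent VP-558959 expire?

2006-05-07

(a) grant + 17 years → 11 August 2004.
(b) filing + 23 years → 7 May 2006.
Later of the two: 7 May 2006.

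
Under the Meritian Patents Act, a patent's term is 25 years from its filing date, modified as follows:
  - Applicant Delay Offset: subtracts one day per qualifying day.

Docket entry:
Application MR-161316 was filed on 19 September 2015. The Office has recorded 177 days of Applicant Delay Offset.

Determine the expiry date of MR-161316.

Base term: filing date + 25 years → 19 September 2040.
Applicant Delay Offset: −177 days → 26 March 2040.

March 26, 2040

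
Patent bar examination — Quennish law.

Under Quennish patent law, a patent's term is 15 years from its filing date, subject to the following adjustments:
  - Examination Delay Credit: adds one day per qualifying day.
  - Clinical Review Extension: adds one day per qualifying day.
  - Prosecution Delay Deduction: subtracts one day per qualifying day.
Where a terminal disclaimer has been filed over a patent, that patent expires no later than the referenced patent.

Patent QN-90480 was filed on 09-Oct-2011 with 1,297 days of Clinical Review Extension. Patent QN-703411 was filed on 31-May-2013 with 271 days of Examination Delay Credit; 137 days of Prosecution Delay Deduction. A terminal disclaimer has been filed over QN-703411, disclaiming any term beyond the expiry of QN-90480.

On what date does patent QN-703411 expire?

2028-10-12

Natural term of QN-703411:
  Base: filing + 15 years → 31 May 2028.
  Examination Delay Credit: +271 days → 26 February 2029.
  Prosecution Delay Deduction: −137 days → 12 October 2028.
Expiry of referenced patent QN-90480:
  Base: filing + 15 years → 9 October 2026.
  Clinical Review Extension: +1297 days → 28 April 2030.
Terminal disclaimer: QN-703411 expires on the earlier of 12 October 2028 and 28 April 2030.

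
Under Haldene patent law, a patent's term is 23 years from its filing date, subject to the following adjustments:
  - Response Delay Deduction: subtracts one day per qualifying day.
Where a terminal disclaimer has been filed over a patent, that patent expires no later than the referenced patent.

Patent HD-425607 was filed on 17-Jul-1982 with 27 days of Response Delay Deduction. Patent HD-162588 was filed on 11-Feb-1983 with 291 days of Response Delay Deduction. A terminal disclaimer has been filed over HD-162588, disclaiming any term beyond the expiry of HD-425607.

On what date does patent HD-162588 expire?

Natural term of HD-162588:
  Base: filing + 23 years → 11 February 2006.
  Response Delay Deduction: −291 days → 26 April 2005.
Expiry of referenced patent HD-425607:
  Base: filing + 23 years → 17 July 2005.
  Response Delay Deduction: −27 days → 20 June 2005.
Terminal disclaimer: HD-162588 expires on the earlier of 26 April 2005 and 20 June 2005.

April 26, 2005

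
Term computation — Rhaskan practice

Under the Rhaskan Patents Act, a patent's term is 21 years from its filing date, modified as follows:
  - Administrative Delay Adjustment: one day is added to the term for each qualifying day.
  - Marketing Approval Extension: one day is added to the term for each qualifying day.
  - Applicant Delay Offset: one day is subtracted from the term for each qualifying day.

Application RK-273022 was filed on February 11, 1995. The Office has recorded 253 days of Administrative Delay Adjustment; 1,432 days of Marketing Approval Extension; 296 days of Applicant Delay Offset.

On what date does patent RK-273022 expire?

Base term: filing date + 21 years → 11 February 2016.
Administrative Delay Adjustment: +253 days → 21 October 2016.
Marketing Approval Extension: +1432 days → 22 September 2020.
Applicant Delay Offset: −296 days → 1 December 2019.

2019-12-01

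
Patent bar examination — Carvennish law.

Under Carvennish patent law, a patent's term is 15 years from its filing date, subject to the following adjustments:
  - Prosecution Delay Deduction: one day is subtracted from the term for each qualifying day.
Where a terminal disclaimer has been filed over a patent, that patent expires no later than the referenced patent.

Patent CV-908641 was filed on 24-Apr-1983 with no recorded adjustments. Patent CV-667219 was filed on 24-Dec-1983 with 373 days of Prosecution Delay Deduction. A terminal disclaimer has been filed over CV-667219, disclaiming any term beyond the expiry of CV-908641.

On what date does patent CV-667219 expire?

December 16, 1997

Natural term of CV-667219:
  Base: filing + 15 years → 24 December 1998.
  Prosecution Delay Deduction: −373 days → 16 December 1997.
Expiry of referenced patent CV-908641:
  Base: filing + 15 years → 24 April 1998.
Terminal disclaimer: CV-667219 expires on the earlier of 16 December 1997 and 24 April 1998.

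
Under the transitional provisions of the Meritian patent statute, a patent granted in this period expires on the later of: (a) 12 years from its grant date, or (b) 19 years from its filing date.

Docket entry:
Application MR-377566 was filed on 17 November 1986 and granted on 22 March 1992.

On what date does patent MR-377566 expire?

November 17, 2005

(a) grant + 12 years → 22 March 2004.
(b) filing + 19 years → 17 November 2005.
Later of the two: 17 November 2005.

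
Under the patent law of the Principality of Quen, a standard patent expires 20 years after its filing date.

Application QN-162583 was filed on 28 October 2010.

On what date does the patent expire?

Filing date + 20 years → 28 October 2030.

October 28, 2030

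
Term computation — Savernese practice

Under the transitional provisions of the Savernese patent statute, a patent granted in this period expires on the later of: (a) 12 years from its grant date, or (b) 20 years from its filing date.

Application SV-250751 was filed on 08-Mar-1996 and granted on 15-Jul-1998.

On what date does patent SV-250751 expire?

March 8, 2016

(a) grant + 12 years → 15 July 2010.
(b) filing + 20 years → 8 March 2016.
Later of the two: 8 March 2016.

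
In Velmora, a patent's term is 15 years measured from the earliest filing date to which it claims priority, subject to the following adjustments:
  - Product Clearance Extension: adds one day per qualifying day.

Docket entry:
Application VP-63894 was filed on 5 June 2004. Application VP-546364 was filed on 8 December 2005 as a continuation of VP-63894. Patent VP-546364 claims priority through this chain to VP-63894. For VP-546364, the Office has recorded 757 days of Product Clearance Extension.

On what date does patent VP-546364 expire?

2021-07-01

Earliest priority filing: 5 June 2004.
Base term: 5 June 2004 + 15 years → 5 June 2019.
Product Clearance Extension: +757 days → 1 July 2021.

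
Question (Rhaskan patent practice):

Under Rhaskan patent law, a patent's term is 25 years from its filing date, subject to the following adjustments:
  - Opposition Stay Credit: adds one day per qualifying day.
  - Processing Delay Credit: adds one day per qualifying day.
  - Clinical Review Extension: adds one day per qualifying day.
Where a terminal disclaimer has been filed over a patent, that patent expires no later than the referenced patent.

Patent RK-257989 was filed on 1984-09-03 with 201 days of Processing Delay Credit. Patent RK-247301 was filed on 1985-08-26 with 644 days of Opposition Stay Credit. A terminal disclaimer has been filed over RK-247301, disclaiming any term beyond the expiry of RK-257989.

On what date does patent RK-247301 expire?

Natural term of RK-247301:
  Base: filing + 25 years → 26 August 2010.
  Opposition Stay Credit: +644 days → 31 May 2012.
Expiry of referenced patent RK-257989:
  Base: filing + 25 years → 3 September 2009.
  Processing Delay Credit: +201 days → 23 March 2010.
Terminal disclaimer: RK-247301 expires on the earlier of 31 May 2012 and 23 March 2010.

March 23, 2010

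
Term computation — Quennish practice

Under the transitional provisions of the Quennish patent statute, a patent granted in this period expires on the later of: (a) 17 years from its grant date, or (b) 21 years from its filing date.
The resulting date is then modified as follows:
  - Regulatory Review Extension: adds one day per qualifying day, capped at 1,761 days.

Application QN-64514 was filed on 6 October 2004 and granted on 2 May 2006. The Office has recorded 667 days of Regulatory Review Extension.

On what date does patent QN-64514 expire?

August 4, 2027

(a) grant + 17 years → 2 May 2023.
(b) filing + 21 years → 6 October 2025.
Later of the two: 6 October 2025.
Regulatory Review Extension: 667 days (within the 1761-day cap) → +667 days → 4 August 2027.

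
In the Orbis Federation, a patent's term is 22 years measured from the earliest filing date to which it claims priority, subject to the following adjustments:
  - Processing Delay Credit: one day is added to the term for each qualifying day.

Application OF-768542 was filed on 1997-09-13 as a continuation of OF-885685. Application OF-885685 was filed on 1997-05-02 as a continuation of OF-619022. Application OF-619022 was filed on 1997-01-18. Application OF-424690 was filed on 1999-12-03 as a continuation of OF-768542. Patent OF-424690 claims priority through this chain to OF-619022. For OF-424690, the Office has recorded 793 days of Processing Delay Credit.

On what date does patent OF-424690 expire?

Earliest priority filing: 18 January 1997.
Base term: 18 January 1997 + 22 years → 18 January 2019.
Processing Delay Credit: +793 days → 21 March 2021.

2021-03-21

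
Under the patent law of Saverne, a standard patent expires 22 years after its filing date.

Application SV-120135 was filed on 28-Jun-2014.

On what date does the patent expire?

Filing date + 22 years → 28 June 2036.

June 28, 2036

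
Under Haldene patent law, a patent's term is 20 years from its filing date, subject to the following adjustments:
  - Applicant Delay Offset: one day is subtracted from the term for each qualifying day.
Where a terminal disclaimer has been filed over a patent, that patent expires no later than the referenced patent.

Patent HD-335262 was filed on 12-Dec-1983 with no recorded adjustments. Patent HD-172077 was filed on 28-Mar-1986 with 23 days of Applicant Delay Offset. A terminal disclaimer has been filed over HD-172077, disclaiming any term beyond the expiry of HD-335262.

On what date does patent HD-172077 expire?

December 12, 2003

Natural term of HD-172077:
  Base: filing + 20 years → 28 March 2006.
  Applicant Delay Offset: −23 days → 5 March 2006.
Expiry of referenced patent HD-335262:
  Base: filing + 20 years → 12 December 2003.
Terminal disclaimer: HD-172077 expires on the earlier of 5 March 2006 and 12 December 2003.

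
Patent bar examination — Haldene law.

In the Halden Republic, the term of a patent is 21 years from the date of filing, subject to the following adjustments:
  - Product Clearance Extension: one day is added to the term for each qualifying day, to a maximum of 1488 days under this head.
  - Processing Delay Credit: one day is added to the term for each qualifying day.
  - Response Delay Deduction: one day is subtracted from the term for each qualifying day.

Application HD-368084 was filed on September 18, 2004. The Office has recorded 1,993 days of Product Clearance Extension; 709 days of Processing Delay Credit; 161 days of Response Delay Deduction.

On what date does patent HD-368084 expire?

Base term: filing date + 21 years → 18 September 2025.
Product Clearance Extension: 1993 days claimed exceeds the 1488-day cap, so +1488 days → 15 October 2029.
Processing Delay Credit: +709 days → 24 September 2031.
Response Delay Deduction: −161 days → 16 April 2031.

April 16, 2031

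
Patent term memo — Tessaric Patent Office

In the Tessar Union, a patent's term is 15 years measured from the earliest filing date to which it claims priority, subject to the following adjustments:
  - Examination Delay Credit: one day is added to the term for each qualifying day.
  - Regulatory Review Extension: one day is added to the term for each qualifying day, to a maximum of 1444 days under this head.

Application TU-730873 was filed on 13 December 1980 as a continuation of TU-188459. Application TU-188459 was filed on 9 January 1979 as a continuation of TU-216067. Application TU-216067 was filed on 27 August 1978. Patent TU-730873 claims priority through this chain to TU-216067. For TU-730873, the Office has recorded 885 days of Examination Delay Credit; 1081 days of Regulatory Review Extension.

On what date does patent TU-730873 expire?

Earliest priority filing: 27 August 1978.
Base term: 27 August 1978 + 15 years → 27 August 1993.
Examination Delay Credit: +885 days → 29 January 1996.
Regulatory Review Extension: 1081 days (within the 1444-day cap) → +1081 days → 14 January 1999.

January 14, 1999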